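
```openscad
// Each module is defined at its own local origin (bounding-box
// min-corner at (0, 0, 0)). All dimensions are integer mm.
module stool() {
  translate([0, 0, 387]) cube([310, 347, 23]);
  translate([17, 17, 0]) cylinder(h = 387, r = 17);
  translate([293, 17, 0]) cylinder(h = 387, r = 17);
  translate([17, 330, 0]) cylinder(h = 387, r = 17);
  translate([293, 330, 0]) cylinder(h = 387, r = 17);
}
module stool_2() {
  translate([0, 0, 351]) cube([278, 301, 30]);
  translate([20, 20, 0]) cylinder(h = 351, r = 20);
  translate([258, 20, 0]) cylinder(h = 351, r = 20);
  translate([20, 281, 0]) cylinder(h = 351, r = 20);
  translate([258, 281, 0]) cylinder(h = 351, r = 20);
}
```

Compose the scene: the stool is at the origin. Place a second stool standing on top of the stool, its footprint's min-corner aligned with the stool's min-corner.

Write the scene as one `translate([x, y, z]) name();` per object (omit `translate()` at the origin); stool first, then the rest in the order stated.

stool();
translate([0, 0, 410]) stool_2();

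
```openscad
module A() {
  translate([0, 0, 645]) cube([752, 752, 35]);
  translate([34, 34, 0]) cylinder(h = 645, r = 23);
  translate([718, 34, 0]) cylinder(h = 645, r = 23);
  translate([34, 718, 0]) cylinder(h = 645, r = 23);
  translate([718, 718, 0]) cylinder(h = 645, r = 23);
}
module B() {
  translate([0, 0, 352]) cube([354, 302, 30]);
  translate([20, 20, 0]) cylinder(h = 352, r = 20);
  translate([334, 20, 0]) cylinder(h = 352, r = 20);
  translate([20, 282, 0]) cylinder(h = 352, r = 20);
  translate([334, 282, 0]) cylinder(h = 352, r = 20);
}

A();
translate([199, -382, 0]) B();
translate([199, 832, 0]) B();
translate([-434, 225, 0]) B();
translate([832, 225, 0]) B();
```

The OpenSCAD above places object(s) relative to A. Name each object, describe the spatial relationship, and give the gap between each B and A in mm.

A is a table. B is a stool. Four stools sit around the table at the −y, +y, −x, +x sides. The gap between each stool and the table is 80 mm.

Each stool's nearest face is 80 mm from the table's bounding box.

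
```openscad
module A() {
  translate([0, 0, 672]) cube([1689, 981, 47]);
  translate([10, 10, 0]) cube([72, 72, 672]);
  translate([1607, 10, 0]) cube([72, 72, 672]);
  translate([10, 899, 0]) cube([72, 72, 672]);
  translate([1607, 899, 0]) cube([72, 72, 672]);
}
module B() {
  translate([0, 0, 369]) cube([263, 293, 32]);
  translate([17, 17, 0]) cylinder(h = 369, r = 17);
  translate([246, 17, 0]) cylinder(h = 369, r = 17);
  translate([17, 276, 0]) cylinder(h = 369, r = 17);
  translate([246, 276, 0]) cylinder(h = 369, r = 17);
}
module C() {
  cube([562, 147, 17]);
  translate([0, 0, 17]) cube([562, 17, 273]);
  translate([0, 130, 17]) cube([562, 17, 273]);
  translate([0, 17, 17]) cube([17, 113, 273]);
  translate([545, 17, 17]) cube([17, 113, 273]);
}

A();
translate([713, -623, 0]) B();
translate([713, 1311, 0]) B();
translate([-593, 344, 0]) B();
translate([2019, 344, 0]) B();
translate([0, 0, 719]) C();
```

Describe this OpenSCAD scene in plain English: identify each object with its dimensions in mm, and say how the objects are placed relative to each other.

A is a table with a 1689×981 mm rectangular top, 47 mm thick, top surface at z = 719 mm, supported by four 72×72 mm square legs, each inset 10 mm from the nearest pair of top edges, running from the floor.

B is a four-legged stool. The seat is a 263×293×32 mm slab whose top surface is at z = 401 mm; four round legs, each 34 mm in diameter, run from the floor (z = 0) to the underside of the seat, each leg's axis is inset half a diameter from the nearest pair of seat edges (so the leg's bounding box is flush with the corner).

C is an open storage box with external size 562×147×290 mm and wall thickness 17 mm (the base is also 17 mm thick). The base covers the whole footprint; the four walls stand on the base, with the y-facing walls full-width and the x-facing walls fitting between their inner faces.

Four stools sit around the table at the −y, +y, −x, +x sides. The open box is on top of the table.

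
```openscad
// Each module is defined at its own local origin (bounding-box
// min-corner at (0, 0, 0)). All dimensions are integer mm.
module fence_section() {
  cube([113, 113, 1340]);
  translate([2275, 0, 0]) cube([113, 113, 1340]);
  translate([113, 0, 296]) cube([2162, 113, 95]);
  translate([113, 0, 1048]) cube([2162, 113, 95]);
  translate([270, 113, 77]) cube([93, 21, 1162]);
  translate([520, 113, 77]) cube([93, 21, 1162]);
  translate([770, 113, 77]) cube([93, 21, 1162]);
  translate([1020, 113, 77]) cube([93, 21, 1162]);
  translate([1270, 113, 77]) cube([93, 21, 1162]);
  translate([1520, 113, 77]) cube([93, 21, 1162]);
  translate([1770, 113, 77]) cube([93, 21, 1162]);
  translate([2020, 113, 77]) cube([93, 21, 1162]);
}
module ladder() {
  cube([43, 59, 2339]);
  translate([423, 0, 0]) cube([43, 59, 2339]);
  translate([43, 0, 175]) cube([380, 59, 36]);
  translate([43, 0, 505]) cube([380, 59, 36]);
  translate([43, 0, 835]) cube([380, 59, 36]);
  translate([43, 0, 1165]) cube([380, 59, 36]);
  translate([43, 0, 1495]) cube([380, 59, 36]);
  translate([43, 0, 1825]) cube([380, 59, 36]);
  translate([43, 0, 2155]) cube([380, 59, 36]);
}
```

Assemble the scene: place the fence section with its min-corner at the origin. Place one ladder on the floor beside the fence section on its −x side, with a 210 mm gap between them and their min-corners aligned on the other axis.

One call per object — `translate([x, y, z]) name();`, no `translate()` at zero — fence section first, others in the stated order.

fence_section();
translate([-676, 0, 0]) ladder();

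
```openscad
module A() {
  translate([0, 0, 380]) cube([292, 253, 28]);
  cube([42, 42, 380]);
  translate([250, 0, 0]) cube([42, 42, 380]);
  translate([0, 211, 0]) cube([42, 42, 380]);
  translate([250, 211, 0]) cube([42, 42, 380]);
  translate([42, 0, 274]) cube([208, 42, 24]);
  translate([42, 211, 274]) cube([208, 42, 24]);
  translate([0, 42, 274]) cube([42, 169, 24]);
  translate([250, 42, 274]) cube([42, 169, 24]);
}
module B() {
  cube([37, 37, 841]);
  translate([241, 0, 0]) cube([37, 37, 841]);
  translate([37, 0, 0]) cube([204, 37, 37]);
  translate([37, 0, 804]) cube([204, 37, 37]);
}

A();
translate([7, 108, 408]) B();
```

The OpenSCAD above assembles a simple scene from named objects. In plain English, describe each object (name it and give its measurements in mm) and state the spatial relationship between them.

A is a four-legged stool. The seat is 292×253 mm, 28 mm thick, top at z = 408 mm. It stands on four square legs, each 42×42 mm in cross-section, from z = 0 to the seat underside, each flush with a corner of the seat. Four stretchers, 42 mm wide and 24 mm tall, connect adjacent legs with their undersides at z = 274 mm, each running between the inner faces of the legs it joins and aligned with the legs' outer faces on the other axis.

B is a rectangular picture frame lying in the x–z plane (depth along y). The opening is 204 mm wide (x) by 767 mm tall (z), surrounded by a border 37 mm wide on all four sides. The frame is 37 mm deep and is made of two full-height vertical stiles with two horizontal rails fitted between them.

The picture frame is on top of the stool, centred.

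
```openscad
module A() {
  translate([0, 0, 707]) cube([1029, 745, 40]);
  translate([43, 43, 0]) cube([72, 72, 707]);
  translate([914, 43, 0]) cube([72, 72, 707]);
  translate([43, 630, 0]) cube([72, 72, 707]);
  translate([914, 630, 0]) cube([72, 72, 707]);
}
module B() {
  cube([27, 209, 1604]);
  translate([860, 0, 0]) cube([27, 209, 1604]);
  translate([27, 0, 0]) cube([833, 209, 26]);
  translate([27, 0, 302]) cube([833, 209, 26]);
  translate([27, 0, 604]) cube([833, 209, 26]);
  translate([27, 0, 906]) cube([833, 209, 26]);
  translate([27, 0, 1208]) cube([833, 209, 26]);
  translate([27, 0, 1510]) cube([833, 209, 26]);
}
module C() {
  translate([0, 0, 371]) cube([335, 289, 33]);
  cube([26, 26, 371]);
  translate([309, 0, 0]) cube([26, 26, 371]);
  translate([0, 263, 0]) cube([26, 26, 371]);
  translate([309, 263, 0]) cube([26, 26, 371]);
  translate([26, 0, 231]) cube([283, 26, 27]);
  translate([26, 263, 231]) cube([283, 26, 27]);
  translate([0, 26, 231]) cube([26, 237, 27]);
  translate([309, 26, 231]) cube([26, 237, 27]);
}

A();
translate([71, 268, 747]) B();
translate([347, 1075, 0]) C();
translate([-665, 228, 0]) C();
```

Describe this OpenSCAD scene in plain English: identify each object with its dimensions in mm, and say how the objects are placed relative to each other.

A is a table: top 1029 mm (x) × 745 mm (y), 40 mm thick, upper face at z = 747 mm, on four 72×72 mm square legs, each inset 43 mm from the nearest pair of top edges, running from z = 0 to the bottom of the top.

B is an open bookshelf. Two side panels, each 27 mm thick, 209 mm deep and 1604 mm tall, stand 887 mm apart (outside-to-outside). Between them sit 6 shelves, each 26 mm thick and 209 mm deep, spanning the full gap between the sides. The bottom shelf rests on the floor (its underside at z = 0) and the clear gap between one shelf's top and the next shelf's underside is 276 mm.

C is a four-legged stool. The seat is a 335×289×33 mm slab whose top surface is at z = 404 mm; four square legs, each 26×26 mm in cross-section, run from the floor (z = 0) to the underside of the seat, each flush with a corner of the seat. Four stretchers, 26 mm wide and 27 mm tall, connect adjacent legs with their undersides at z = 231 mm, each running between the inner faces of the legs it joins and aligned with the legs' outer faces on the other axis.

The bookshelf is on top of the table, centred. Two stools sit around the table at the +y, −x sides.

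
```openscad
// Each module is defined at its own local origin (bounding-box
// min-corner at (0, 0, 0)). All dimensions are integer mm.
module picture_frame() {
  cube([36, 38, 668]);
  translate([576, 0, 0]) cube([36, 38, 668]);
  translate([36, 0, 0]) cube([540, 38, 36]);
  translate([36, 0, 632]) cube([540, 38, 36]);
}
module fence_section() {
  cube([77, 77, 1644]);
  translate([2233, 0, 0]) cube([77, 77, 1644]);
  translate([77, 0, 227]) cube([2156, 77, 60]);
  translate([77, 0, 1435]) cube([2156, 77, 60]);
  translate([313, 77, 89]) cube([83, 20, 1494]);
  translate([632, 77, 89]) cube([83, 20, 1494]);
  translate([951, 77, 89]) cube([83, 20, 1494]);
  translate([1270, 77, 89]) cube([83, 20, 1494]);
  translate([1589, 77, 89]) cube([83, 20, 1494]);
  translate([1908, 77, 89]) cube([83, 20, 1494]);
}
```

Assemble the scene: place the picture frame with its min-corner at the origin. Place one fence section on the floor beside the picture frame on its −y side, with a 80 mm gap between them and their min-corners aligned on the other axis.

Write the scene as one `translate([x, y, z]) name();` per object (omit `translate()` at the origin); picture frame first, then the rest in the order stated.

picture_frame();
translate([0, -177, 0]) fence_section();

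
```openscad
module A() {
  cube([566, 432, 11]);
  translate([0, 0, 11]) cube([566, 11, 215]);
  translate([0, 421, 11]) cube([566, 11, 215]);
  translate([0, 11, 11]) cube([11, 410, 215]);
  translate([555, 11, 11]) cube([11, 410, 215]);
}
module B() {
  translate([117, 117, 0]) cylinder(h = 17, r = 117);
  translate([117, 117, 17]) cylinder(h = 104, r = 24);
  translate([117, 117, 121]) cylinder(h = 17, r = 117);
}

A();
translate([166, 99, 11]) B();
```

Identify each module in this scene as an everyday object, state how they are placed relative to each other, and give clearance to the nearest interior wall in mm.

Clearances: x = 155, y = 88; minimum 88 mm.

A is an open box. B is a spool. The spool sits inside the open box, centred. The clearance to the nearest interior wall is 88 mm.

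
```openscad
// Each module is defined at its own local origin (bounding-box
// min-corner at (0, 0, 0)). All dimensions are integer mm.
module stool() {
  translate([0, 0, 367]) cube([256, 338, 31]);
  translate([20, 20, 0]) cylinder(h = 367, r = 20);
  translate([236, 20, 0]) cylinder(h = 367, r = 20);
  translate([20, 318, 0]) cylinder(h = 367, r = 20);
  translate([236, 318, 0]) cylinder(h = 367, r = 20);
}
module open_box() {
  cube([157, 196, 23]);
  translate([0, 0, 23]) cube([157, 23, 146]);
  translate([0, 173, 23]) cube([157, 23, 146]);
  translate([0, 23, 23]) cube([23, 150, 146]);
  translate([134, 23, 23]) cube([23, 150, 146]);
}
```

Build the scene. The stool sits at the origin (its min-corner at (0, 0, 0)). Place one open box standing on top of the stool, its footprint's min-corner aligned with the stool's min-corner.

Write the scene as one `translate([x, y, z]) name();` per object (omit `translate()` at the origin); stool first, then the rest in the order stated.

stool();
translate([0, 0, 398]) open_box();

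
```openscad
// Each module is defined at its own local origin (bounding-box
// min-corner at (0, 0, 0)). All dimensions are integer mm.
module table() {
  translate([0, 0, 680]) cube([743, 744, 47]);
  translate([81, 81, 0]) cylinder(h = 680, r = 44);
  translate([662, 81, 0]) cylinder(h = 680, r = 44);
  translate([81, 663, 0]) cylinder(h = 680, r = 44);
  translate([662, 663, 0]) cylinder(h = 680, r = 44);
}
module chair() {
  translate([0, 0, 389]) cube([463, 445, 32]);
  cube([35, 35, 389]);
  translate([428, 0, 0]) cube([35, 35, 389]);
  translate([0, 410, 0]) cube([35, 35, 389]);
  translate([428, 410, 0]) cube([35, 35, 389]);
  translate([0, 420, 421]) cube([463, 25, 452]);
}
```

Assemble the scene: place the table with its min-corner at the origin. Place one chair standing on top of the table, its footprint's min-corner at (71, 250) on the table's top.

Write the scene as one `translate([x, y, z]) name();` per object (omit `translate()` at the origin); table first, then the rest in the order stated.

table();
translate([71, 250, 727]) chair();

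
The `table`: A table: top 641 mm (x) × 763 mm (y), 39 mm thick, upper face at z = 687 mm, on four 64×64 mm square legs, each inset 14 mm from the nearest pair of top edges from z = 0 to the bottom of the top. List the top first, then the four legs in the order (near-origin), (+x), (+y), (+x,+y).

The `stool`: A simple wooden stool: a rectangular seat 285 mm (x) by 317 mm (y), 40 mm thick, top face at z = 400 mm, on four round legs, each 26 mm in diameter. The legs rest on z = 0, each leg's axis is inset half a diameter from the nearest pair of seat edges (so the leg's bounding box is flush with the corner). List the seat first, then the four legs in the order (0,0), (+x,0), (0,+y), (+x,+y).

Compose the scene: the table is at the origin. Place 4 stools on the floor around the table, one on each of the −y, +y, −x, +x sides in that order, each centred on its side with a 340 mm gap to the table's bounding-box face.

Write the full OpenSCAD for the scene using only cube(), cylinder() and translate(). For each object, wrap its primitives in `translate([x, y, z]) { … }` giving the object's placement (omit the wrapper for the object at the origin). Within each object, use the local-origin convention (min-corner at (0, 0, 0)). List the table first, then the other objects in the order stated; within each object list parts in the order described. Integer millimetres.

translate([0, 0, 648]) cube([641, 763, 39]);
translate([14, 14, 0]) cube([64, 64, 648]);
translate([563, 14, 0]) cube([64, 64, 648]);
translate([14, 685, 0]) cube([64, 64, 648]);
translate([563, 685, 0]) cube([64, 64, 648]);
translate([178, -657, 0]) {
  translate([0, 0, 360]) cube([285, 317, 40]);
  translate([13, 13, 0]) cylinder(h = 360, r = 13);
  translate([272, 13, 0]) cylinder(h = 360, r = 13);
  translate([13, 304, 0]) cylinder(h = 360, r = 13);
  translate([272, 304, 0]) cylinder(h = 360, r = 13);
}
translate([178, 1103, 0]) {
  translate([0, 0, 360]) cube([285, 317, 40]);
  translate([13, 13, 0]) cylinder(h = 360, r = 13);
  translate([272, 13, 0]) cylinder(h = 360, r = 13);
  translate([13, 304, 0]) cylinder(h = 360, r = 13);
  translate([272, 304, 0]) cylinder(h = 360, r = 13);
}
translate([-625, 223, 0]) {
  translate([0, 0, 360]) cube([285, 317, 40]);
  translate([13, 13, 0]) cylinder(h = 360, r = 13);
  translate([272, 13, 0]) cylinder(h = 360, r = 13);
  translate([13, 304, 0]) cylinder(h = 360, r = 13);
  translate([272, 304, 0]) cylinder(h = 360, r = 13);
}
translate([981, 223, 0]) {
  translate([0, 0, 360]) cube([285, 317, 40]);
  translate([13, 13, 0]) cylinder(h = 360, r = 13);
  translate([272, 13, 0]) cylinder(h = 360, r = 13);
  translate([13, 304, 0]) cylinder(h = 360, r = 13);
  translate([272, 304, 0]) cylinder(h = 360, r = 13);
}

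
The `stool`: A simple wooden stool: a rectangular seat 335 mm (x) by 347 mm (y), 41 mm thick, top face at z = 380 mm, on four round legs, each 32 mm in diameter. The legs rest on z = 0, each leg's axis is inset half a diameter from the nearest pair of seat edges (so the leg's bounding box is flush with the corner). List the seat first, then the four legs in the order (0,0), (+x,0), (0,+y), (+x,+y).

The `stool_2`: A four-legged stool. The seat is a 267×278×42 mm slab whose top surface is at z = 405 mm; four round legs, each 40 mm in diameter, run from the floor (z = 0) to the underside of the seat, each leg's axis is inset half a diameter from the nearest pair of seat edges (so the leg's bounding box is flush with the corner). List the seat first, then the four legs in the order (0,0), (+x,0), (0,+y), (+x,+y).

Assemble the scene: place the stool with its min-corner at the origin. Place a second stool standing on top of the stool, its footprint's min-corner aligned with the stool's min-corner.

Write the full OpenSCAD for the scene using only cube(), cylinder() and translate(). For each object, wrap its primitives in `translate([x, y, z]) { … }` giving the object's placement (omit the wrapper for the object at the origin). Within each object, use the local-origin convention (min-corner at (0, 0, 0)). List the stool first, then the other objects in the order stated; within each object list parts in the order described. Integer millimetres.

translate([0, 0, 339]) cube([335, 347, 41]);
translate([16, 16, 0]) cylinder(h = 339, r = 16);
translate([319, 16, 0]) cylinder(h = 339, r = 16);
translate([16, 331, 0]) cylinder(h = 339, r = 16);
translate([319, 331, 0]) cylinder(h = 339, r = 16);
translate([0, 0, 380]) {
  translate([0, 0, 363]) cube([267, 278, 42]);
  translate([20, 20, 0]) cylinder(h = 363, r = 20);
  translate([247, 20, 0]) cylinder(h = 363, r = 20);
  translate([20, 258, 0]) cylinder(h = 363, r = 20);
  translate([247, 258, 0]) cylinder(h = 363, r = 20);
}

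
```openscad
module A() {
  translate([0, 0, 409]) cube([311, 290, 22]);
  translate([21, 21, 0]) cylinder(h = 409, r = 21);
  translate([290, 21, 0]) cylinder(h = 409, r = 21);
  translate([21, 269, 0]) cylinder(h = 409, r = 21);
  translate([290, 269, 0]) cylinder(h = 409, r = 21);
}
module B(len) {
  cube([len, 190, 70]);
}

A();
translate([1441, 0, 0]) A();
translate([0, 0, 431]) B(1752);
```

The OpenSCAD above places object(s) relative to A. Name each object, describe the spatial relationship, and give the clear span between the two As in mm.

Second stool starts at x = 1441; first ends at x = 311; clear span = 1441 − 311 = 1130 mm.

A is a stool. B is a beam. A beam spans the tops of two stools. The clear span between the two stools is 1130 mm.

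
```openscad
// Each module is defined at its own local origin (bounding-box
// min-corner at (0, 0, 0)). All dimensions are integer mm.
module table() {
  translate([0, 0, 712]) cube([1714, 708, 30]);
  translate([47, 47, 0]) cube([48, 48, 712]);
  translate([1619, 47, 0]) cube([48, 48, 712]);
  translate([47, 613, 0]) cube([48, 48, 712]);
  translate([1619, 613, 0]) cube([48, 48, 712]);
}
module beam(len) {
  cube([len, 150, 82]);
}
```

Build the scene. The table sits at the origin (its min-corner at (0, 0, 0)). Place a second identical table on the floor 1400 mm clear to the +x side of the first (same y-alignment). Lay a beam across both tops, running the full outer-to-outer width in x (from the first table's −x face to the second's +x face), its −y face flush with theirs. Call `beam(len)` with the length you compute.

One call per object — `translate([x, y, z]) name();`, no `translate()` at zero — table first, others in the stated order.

table();
translate([3114, 0, 0]) table();
translate([0, 0, 742]) beam(4828);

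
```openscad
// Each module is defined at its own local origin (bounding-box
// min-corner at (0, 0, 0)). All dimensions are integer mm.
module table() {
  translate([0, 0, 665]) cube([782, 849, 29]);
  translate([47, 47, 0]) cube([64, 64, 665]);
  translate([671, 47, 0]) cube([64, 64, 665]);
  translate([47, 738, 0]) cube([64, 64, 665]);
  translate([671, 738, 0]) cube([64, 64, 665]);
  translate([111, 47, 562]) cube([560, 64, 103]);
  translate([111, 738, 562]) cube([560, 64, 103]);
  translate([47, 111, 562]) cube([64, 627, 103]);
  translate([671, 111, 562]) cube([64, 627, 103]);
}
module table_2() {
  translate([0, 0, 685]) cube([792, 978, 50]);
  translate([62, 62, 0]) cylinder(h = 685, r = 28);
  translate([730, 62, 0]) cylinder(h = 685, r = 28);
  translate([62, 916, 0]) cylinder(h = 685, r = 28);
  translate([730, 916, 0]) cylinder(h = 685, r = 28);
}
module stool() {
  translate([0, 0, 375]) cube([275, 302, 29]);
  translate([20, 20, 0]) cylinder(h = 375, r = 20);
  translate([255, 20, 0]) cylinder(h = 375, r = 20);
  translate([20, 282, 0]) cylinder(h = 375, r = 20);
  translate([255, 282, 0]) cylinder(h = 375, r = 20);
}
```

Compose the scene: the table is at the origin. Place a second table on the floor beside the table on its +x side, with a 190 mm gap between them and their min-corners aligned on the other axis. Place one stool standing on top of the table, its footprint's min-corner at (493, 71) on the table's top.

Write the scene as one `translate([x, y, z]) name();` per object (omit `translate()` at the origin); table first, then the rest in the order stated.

table();
translate([972, 0, 0]) table_2();
translate([493, 71, 694]) stool();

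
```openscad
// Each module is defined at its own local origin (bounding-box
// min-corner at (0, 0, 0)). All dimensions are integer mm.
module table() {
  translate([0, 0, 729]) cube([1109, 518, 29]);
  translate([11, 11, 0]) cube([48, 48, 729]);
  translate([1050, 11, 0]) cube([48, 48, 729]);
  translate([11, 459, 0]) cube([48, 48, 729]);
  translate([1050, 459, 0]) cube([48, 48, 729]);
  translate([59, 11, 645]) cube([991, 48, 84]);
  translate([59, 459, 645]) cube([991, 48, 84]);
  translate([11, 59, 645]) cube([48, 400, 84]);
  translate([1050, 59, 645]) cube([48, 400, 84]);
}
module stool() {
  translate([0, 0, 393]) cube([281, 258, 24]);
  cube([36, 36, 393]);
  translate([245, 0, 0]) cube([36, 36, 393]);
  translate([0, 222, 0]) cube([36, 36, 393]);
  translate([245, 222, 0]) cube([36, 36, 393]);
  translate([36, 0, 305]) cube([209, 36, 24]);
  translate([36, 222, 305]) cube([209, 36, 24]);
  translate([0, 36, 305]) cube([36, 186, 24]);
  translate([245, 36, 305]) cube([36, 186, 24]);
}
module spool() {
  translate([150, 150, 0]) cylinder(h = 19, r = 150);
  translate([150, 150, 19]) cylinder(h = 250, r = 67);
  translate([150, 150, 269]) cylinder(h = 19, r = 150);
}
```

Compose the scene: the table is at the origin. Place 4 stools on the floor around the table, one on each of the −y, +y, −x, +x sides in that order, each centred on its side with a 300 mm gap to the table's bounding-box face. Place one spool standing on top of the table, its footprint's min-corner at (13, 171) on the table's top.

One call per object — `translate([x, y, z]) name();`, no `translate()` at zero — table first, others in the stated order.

table();
translate([414, -558, 0]) stool();
translate([414, 818, 0]) stool();
translate([-581, 130, 0]) stool();
translate([1409, 130, 0]) stool();
translate([13, 171, 758]) spool();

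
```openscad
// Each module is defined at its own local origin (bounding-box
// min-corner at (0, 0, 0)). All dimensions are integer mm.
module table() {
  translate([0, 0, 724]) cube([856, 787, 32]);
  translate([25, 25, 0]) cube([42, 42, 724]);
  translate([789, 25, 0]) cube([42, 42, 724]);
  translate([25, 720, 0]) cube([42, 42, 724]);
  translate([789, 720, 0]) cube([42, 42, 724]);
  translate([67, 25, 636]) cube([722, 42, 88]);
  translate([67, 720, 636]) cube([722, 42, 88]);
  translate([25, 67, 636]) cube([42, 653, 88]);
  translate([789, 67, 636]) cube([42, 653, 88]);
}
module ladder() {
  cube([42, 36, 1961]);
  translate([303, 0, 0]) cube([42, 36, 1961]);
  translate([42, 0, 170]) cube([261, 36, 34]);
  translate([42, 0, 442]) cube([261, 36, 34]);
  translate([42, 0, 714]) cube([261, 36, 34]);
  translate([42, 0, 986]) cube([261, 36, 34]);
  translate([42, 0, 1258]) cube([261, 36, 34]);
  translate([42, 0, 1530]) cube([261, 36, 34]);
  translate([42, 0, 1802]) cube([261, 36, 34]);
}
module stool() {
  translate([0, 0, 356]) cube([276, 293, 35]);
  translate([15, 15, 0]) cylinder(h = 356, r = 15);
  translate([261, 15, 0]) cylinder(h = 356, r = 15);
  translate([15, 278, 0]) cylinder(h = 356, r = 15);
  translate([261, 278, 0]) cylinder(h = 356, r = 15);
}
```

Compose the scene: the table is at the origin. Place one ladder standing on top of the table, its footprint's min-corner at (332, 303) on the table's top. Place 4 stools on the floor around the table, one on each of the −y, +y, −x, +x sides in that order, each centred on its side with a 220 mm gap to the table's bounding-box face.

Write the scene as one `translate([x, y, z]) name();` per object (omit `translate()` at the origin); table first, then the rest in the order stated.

table();
translate([332, 303, 756]) ladder();
translate([290, -513, 0]) stool();
translate([290, 1007, 0]) stool();
translate([-496, 247, 0]) stool();
translate([1076, 247, 0]) stool();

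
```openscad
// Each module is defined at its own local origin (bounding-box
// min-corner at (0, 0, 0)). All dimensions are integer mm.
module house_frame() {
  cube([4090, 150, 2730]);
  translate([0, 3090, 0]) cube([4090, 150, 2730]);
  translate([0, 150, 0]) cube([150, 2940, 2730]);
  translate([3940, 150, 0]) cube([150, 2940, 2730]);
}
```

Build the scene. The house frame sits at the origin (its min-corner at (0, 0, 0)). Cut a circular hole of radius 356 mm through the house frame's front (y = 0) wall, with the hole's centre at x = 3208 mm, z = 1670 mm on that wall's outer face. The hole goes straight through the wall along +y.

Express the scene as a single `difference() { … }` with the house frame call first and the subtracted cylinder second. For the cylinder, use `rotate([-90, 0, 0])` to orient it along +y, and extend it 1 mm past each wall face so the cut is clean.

difference() {
  house_frame();
  translate([3208, -1, 1670]) rotate([-90, 0, 0]) cylinder(h = 152, r = 356);
}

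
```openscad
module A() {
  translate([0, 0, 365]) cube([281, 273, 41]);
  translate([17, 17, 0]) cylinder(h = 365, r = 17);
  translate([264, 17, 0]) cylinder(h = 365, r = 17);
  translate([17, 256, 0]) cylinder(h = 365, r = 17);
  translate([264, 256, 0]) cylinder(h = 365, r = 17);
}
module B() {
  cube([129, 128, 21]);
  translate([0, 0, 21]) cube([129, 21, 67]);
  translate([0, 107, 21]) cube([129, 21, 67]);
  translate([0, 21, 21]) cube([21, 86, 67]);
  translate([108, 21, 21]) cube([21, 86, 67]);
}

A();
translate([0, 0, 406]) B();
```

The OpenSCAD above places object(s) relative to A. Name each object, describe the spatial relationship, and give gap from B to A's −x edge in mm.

The open box's min-x is at 0; the stool's min-x is 0; gap = 0 mm.

A is a stool. B is an open box. The open box is on top of the stool. The gap from the open box to the stool's −x edge is 0 mm.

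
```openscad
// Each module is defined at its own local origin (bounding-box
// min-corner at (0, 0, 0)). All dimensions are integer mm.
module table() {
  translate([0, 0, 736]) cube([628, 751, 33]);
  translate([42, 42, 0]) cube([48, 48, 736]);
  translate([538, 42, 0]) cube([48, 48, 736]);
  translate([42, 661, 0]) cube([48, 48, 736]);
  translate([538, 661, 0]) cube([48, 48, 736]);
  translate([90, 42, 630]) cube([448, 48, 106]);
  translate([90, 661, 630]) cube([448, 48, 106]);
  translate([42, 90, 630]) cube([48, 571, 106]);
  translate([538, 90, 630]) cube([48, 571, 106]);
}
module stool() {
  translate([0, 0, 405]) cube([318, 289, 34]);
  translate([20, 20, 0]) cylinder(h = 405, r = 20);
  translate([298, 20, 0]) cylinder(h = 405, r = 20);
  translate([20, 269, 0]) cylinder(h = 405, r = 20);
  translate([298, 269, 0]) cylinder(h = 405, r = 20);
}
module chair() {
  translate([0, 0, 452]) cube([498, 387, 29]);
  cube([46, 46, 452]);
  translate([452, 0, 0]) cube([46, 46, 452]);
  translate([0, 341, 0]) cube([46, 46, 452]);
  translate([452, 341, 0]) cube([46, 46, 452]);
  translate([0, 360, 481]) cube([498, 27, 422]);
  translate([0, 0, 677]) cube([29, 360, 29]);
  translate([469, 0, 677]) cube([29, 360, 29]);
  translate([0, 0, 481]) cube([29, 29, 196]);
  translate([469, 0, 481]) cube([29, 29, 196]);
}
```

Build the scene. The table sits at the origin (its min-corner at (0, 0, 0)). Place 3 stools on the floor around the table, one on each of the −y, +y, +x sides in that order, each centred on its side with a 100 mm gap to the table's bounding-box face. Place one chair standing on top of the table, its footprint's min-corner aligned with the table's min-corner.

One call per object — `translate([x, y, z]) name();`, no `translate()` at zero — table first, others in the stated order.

table();
translate([155, -389, 0]) stool();
translate([155, 851, 0]) stool();
translate([728, 231, 0]) stool();
translate([0, 0, 769]) chair();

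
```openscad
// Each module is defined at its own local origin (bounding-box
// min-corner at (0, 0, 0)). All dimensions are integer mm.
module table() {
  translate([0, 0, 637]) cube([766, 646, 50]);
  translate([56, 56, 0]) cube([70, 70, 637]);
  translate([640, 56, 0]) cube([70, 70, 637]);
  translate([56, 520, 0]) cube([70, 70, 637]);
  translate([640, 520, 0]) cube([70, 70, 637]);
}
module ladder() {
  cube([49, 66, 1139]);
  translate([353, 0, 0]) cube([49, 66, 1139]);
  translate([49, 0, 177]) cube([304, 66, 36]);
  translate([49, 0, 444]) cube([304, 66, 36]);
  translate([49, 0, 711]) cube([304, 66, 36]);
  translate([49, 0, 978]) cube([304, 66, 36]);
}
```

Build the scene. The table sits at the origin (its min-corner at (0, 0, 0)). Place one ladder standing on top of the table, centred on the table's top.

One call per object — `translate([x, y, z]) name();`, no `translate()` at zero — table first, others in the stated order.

table();
translate([182, 290, 687]) ladder();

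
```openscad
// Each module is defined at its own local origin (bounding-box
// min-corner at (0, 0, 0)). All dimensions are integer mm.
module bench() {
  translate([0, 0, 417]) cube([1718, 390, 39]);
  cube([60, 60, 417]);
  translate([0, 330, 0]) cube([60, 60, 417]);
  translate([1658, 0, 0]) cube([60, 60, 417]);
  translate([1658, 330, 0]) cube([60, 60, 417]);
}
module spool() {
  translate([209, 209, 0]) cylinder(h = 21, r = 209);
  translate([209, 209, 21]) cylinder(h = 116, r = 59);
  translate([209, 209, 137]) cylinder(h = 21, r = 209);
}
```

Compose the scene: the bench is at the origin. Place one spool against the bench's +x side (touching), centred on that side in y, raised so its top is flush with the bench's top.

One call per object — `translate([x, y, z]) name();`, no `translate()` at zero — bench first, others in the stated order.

bench();
translate([1718, -14, 298]) spool();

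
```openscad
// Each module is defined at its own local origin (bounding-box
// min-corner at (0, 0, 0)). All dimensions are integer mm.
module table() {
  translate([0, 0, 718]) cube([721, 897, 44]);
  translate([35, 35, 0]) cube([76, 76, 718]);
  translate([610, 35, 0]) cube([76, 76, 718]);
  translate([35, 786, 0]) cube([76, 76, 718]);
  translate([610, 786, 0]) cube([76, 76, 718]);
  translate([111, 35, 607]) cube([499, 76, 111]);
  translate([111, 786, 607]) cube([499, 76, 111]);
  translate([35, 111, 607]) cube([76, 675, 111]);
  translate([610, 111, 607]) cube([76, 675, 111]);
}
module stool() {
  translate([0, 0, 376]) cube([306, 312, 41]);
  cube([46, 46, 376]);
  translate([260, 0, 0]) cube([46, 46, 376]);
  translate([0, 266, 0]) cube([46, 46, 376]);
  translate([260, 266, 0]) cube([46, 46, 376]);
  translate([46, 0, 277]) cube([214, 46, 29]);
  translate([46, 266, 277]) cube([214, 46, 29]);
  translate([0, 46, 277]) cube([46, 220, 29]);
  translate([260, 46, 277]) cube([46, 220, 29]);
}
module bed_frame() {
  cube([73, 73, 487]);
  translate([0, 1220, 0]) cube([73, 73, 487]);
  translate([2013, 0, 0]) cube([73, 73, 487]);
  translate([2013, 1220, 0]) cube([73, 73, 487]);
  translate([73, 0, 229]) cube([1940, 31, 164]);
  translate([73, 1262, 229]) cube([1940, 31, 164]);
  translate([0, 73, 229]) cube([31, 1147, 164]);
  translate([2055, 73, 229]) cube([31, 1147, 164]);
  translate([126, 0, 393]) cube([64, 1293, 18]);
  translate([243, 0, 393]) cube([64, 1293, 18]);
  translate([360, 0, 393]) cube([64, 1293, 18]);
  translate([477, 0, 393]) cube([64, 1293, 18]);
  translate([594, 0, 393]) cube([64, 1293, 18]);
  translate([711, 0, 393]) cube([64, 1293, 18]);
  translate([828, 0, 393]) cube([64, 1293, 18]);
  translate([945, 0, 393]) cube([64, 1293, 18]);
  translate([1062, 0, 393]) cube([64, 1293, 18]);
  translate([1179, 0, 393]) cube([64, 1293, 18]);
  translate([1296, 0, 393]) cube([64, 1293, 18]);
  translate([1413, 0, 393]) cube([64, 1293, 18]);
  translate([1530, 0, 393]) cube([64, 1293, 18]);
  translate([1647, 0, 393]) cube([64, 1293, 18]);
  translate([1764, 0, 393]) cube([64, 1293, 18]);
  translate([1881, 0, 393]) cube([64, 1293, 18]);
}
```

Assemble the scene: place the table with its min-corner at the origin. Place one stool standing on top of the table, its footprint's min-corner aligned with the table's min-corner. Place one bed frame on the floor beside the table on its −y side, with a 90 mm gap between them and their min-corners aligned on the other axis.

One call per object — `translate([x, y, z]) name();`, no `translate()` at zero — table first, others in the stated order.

table();
translate([0, 0, 762]) stool();
translate([0, -1383, 0]) bed_frame();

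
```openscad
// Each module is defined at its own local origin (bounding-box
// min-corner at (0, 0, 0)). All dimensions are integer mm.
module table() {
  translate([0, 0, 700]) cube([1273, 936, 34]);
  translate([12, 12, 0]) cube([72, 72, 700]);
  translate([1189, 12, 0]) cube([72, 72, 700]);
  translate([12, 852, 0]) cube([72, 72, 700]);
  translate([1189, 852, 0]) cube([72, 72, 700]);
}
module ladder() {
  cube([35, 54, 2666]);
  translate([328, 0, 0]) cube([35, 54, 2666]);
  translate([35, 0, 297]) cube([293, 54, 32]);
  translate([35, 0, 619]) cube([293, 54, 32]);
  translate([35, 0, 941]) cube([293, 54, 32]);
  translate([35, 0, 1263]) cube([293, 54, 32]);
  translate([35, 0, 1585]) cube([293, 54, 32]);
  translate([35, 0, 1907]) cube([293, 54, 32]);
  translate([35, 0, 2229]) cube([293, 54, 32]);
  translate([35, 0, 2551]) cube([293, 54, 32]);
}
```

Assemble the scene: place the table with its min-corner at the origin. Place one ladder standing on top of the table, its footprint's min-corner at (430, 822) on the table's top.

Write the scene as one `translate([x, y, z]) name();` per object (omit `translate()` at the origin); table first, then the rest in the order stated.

table();
translate([430, 822, 734]) ladder();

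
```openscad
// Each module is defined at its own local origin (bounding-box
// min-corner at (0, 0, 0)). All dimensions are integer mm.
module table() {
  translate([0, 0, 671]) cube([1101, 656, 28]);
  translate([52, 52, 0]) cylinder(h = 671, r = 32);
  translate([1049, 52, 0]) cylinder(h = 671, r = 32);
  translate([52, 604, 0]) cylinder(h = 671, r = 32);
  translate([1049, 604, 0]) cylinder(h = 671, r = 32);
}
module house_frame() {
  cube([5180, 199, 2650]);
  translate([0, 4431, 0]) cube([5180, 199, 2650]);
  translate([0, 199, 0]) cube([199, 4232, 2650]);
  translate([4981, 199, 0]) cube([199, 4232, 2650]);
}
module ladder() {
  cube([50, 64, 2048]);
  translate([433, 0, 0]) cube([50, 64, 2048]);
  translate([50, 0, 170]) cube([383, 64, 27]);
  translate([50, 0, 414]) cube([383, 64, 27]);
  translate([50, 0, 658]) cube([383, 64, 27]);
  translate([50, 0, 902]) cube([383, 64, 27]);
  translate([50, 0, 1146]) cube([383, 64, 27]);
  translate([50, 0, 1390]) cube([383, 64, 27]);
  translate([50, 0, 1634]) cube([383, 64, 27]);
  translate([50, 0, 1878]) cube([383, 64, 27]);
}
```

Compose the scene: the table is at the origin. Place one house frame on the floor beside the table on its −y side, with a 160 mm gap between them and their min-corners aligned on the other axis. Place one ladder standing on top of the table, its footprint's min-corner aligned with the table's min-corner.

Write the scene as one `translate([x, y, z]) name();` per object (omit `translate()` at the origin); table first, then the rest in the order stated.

table();
translate([0, -4790, 0]) house_frame();
translate([0, 0, 699]) ladder();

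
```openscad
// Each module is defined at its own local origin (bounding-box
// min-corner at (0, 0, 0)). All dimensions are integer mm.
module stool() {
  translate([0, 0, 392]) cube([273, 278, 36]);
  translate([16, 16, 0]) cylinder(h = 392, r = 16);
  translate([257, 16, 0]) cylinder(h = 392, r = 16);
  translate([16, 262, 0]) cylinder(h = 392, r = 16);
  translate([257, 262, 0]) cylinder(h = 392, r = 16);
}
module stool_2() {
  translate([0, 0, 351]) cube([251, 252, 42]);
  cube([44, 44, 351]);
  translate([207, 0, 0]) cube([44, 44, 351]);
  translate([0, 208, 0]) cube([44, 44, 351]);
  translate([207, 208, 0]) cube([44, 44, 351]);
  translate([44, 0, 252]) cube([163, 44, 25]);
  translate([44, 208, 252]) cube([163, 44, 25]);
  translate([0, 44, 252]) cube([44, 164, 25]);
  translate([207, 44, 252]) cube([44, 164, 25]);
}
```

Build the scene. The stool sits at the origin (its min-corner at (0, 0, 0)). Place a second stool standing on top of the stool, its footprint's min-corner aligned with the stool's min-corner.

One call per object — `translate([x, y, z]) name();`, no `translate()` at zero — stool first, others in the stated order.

stool();
translate([0, 0, 428]) stool_2();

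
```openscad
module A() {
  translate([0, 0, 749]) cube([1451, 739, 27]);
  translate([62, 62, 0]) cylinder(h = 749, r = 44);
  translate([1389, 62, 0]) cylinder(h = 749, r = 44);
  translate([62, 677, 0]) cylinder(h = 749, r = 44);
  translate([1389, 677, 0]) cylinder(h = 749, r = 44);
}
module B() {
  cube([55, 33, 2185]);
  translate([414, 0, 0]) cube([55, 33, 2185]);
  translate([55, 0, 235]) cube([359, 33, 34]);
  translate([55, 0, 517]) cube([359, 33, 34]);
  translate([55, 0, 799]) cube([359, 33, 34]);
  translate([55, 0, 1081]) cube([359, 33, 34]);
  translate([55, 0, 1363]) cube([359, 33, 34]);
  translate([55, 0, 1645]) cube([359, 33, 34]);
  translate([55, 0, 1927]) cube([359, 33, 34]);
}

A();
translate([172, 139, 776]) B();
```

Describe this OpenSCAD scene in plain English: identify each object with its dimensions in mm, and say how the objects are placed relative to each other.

A is a table with a 1451×739 mm rectangular top, 27 mm thick, top surface at z = 776 mm, supported by four round legs of 88 mm diameter, each leg's bounding box inset 18 mm from the nearest pair of top edges, running from the floor.

B is a straight ladder. Two 55×33 mm vertical rails, 2185 mm tall, stand 469 mm apart (outside-to-outside) with their front faces coplanar on the −y side. 7 rungs, each 33 mm deep and 34 mm tall, span between the inner faces of the rails, front faces flush with the rails. The lowest rung's underside is at z = 235 mm and rungs are spaced 282 mm apart (underside to underside).

The ladder is on top of the table.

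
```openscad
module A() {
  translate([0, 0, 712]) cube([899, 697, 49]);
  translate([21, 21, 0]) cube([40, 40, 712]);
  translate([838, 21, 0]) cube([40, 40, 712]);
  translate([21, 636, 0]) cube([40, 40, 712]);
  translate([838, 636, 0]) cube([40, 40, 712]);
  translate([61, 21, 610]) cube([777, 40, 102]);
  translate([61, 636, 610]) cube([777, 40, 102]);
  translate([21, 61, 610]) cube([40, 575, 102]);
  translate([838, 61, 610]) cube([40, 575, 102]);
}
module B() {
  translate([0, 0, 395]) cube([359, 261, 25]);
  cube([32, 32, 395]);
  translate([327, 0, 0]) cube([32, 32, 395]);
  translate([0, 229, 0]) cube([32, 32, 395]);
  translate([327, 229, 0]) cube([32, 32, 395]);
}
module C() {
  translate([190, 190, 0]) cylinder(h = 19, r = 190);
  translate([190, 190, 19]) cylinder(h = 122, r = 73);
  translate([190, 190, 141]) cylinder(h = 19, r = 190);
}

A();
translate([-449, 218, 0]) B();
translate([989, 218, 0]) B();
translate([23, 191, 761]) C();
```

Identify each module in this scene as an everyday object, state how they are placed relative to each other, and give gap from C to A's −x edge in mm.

The spool's min-x is at 23; the table's min-x is 0; gap = 23 mm.

A is a table. B is a stool. C is a spool. Two stools sit around the table at the −x, +x sides. The spool is on top of the table. The gap from the spool to the table's −x edge is 23 mm.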